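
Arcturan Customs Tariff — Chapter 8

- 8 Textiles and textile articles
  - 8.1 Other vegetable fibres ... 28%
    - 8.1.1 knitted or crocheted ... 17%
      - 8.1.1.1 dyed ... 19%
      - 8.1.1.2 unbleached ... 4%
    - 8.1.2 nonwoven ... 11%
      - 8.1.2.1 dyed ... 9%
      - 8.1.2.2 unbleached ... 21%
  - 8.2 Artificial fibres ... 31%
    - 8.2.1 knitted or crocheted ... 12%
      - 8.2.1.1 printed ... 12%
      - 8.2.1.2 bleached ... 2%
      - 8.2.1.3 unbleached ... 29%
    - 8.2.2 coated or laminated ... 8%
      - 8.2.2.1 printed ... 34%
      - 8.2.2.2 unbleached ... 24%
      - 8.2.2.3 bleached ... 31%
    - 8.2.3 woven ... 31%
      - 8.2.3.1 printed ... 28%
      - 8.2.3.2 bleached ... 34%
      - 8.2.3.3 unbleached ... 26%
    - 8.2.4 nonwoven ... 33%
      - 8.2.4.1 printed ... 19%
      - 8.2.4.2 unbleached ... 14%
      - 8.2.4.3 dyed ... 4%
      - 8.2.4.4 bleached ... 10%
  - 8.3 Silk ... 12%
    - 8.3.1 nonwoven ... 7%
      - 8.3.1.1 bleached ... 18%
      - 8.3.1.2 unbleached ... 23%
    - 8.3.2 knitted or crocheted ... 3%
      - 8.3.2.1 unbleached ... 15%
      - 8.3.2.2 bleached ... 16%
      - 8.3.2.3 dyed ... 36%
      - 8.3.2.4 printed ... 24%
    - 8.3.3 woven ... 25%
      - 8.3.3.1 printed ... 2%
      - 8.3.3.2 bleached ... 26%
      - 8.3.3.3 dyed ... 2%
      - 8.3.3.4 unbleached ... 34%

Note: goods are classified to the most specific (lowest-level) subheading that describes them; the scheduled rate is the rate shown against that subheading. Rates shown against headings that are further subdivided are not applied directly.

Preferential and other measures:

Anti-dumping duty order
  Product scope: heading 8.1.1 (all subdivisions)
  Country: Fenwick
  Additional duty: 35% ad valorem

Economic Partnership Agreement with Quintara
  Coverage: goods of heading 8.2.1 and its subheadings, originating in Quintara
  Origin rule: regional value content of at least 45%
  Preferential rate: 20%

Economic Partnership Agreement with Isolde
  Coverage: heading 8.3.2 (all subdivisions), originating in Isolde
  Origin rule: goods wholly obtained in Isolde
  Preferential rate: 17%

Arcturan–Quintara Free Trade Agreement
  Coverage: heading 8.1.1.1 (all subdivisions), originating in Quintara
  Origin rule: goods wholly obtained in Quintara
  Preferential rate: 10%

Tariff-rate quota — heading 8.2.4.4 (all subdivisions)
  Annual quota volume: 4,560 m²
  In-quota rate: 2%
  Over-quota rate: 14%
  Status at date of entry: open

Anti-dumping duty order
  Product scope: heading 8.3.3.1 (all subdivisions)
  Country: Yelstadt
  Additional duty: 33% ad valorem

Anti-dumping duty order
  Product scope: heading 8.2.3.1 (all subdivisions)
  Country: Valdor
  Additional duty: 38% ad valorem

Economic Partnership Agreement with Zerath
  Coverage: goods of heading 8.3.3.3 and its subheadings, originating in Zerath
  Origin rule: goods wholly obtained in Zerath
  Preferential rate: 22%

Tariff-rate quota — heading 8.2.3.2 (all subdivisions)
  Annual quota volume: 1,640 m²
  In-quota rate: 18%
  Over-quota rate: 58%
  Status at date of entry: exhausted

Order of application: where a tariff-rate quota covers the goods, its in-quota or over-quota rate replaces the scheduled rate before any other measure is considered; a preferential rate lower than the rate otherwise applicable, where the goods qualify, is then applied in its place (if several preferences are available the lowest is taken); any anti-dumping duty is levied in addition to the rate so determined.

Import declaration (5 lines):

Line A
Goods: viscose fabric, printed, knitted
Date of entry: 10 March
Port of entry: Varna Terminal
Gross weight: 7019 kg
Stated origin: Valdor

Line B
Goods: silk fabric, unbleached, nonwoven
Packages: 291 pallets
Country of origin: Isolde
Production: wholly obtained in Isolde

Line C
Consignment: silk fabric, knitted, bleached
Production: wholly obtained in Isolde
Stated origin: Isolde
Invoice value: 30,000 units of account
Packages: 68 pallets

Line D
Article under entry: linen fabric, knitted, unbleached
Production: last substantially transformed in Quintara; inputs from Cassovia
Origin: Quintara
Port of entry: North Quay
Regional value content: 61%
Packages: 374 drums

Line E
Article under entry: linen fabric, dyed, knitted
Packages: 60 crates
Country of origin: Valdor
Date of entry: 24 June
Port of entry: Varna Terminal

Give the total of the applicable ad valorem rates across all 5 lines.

Line A: viscose → 8.2; knitted → 8.2.1; printed → 8.2.1.1. Scheduled 12%. No special measure applies. → 12%.
Line B: silk → 8.3; nonwoven → 8.3.1; unbleached → 8.3.1.2. Scheduled 23%. Isolde agreement on 8.3.2: 8.3.1.2 not covered. → 23%.
Line C: silk → 8.3; knitted → 8.3.2; bleached → 8.3.2.2. Scheduled 16%. Isolde agreement on 8.3.2: wholly obtained → 17% available; preference 17% not lower than 16% → no reduction. → 16%.
Line D: linen → 8.1; knitted → 8.1.1; unbleached → 8.1.1.2. Scheduled 4%. Quintara agreement on 8.2.1: 8.1.1.2 not covered; Quintara agreement on 8.1.1.1: 8.1.1.2 not covered. → 4%.
Line E: linen → 8.1; knitted → 8.1.1; dyed → 8.1.1.1. Scheduled 19%. No special measure applies. → 19%.
Sum: 12% + 23% + 16% + 4% + 19% = 74%.

74%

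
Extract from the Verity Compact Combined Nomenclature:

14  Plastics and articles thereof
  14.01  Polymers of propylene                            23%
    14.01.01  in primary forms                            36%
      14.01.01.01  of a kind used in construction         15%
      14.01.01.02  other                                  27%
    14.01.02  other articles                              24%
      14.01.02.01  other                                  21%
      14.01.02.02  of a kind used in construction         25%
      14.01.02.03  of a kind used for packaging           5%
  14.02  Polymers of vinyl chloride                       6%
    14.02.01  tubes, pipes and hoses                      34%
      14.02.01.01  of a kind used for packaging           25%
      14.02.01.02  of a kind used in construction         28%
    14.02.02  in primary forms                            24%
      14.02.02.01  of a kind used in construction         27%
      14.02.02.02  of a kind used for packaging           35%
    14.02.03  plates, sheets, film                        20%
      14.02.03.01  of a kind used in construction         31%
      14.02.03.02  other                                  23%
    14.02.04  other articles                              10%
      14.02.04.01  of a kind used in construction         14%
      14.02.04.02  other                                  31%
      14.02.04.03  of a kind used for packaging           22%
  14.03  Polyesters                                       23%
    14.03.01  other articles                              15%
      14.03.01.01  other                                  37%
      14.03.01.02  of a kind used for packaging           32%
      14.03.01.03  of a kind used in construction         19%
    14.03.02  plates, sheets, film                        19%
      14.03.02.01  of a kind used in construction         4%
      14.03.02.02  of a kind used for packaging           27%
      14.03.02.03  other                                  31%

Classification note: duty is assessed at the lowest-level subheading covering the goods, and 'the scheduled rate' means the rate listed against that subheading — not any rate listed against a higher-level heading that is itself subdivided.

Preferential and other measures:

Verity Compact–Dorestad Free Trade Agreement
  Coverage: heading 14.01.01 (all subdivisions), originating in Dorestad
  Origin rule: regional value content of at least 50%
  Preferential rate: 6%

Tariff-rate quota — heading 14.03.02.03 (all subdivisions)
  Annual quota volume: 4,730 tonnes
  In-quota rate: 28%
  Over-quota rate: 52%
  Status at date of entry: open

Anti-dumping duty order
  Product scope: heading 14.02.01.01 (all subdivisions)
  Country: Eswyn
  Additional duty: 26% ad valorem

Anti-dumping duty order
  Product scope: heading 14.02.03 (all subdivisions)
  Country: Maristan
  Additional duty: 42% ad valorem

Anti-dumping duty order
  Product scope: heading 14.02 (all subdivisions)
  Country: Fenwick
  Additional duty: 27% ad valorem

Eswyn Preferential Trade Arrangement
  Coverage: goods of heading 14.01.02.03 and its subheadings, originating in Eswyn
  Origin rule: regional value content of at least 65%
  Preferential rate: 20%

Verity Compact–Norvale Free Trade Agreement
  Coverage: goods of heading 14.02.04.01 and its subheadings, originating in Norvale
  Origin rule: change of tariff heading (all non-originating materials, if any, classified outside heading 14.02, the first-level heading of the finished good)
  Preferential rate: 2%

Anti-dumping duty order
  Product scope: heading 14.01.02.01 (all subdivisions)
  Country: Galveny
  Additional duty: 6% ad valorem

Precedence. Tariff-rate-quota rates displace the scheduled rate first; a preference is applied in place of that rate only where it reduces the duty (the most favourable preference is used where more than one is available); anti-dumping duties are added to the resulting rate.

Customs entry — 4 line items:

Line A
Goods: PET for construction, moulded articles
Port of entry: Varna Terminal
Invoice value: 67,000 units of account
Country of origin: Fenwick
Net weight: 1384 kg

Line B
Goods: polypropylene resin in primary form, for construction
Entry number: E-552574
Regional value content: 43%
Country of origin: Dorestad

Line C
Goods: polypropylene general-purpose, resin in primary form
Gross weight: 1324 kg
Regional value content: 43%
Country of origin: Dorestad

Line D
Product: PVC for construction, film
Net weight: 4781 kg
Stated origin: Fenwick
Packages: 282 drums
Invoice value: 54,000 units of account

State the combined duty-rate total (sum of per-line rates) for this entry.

Line A: PET → 14.03; moulded articles → 14.03.01; for construction → 14.03.01.03. Scheduled 19%. No special measure applies. → 19%.
Line B: polypropylene → 14.01; resin in primary form → 14.01.01; for construction → 14.01.01.01. Scheduled 15%. Dorestad agreement on 14.01.01: RVC < 50%. → 15%.
Line C: polypropylene → 14.01; resin in primary form → 14.01.01; general-purpose → 14.01.01.02. Scheduled 27%. Dorestad agreement on 14.01.01: RVC < 50%. → 27%.
Line D: PVC → 14.02; film → 14.02.03; for construction → 14.02.03.01. Scheduled 31%. anti-dumping (Fenwick, 14.02): +27%; total 31% + 27% = 58%. → 58%.
Sum: 19% + 15% + 27% + 58% = 119%.

119%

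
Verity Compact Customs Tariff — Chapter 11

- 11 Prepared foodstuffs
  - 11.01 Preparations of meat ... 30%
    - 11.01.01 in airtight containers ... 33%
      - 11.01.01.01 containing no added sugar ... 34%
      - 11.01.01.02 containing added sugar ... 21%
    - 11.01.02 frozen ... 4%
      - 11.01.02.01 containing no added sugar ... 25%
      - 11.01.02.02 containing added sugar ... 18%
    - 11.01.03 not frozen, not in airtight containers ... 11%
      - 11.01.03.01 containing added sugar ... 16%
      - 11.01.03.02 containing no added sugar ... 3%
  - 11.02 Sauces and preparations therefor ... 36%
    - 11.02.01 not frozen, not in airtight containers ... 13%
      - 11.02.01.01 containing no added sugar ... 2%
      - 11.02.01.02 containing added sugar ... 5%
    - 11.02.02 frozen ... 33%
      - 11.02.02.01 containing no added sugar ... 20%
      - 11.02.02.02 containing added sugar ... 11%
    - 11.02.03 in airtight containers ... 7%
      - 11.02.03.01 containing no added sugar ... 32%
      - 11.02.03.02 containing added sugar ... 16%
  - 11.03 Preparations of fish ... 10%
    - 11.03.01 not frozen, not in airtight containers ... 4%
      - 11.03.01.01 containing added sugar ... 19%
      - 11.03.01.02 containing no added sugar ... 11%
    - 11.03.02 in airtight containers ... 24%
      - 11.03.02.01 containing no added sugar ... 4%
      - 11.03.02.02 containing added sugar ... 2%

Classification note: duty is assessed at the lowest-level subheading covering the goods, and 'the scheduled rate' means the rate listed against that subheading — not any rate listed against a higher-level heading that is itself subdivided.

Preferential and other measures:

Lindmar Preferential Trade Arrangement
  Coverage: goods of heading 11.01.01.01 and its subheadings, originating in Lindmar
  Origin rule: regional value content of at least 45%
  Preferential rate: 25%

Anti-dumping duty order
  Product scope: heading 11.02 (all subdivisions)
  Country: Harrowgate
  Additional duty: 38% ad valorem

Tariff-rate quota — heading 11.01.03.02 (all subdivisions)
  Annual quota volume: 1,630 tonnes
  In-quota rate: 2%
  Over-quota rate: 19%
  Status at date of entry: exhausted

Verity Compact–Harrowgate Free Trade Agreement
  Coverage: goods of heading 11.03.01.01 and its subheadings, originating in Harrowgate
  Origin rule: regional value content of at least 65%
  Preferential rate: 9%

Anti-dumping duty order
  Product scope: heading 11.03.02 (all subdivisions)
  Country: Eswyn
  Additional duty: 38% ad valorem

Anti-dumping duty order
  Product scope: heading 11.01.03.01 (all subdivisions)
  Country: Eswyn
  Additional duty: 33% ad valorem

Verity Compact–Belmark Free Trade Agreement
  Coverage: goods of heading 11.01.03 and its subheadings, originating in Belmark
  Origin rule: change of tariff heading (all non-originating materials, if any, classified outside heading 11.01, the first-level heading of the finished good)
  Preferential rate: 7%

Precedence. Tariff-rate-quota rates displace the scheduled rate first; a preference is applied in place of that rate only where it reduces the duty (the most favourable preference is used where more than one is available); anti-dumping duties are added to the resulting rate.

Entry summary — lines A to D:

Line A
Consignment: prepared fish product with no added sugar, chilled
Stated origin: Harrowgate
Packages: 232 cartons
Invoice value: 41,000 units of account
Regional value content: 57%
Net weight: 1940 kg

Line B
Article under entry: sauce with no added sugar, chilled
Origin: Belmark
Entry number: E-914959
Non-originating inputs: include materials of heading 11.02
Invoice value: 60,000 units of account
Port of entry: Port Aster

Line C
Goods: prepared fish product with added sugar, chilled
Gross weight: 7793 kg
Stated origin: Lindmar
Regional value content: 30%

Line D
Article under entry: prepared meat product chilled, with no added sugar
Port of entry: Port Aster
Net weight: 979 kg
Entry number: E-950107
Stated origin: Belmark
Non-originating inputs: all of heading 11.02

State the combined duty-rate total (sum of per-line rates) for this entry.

39%

Line A: prepared fish product → 11.03; chilled → 11.03.01; with no added sugar → 11.03.01.02. Scheduled 11%. Harrowgate agreement on 11.03.01.01: 11.03.01.02 not covered. → 11%.
Line B: sauce → 11.02; chilled → 11.02.01; with no added sugar → 11.02.01.01. Scheduled 2%. Belmark agreement on 11.01.03: 11.02.01.01 not covered. → 2%.
Line C: prepared fish product → 11.03; chilled → 11.03.01; with added sugar → 11.03.01.01. Scheduled 19%. Lindmar agreement on 11.01.01.01: 11.03.01.01 not covered. → 19%.
Line D: prepared meat product → 11.01; chilled → 11.01.03; with no added sugar → 11.01.03.02. Scheduled 3%. quota on 11.01.03.02 exhausted → over-quota 19%; Belmark agreement on 11.01.03: CTH met → 7% available; preferential 7%. → 7%.
Sum: 11% + 2% + 19% + 7% = 39%.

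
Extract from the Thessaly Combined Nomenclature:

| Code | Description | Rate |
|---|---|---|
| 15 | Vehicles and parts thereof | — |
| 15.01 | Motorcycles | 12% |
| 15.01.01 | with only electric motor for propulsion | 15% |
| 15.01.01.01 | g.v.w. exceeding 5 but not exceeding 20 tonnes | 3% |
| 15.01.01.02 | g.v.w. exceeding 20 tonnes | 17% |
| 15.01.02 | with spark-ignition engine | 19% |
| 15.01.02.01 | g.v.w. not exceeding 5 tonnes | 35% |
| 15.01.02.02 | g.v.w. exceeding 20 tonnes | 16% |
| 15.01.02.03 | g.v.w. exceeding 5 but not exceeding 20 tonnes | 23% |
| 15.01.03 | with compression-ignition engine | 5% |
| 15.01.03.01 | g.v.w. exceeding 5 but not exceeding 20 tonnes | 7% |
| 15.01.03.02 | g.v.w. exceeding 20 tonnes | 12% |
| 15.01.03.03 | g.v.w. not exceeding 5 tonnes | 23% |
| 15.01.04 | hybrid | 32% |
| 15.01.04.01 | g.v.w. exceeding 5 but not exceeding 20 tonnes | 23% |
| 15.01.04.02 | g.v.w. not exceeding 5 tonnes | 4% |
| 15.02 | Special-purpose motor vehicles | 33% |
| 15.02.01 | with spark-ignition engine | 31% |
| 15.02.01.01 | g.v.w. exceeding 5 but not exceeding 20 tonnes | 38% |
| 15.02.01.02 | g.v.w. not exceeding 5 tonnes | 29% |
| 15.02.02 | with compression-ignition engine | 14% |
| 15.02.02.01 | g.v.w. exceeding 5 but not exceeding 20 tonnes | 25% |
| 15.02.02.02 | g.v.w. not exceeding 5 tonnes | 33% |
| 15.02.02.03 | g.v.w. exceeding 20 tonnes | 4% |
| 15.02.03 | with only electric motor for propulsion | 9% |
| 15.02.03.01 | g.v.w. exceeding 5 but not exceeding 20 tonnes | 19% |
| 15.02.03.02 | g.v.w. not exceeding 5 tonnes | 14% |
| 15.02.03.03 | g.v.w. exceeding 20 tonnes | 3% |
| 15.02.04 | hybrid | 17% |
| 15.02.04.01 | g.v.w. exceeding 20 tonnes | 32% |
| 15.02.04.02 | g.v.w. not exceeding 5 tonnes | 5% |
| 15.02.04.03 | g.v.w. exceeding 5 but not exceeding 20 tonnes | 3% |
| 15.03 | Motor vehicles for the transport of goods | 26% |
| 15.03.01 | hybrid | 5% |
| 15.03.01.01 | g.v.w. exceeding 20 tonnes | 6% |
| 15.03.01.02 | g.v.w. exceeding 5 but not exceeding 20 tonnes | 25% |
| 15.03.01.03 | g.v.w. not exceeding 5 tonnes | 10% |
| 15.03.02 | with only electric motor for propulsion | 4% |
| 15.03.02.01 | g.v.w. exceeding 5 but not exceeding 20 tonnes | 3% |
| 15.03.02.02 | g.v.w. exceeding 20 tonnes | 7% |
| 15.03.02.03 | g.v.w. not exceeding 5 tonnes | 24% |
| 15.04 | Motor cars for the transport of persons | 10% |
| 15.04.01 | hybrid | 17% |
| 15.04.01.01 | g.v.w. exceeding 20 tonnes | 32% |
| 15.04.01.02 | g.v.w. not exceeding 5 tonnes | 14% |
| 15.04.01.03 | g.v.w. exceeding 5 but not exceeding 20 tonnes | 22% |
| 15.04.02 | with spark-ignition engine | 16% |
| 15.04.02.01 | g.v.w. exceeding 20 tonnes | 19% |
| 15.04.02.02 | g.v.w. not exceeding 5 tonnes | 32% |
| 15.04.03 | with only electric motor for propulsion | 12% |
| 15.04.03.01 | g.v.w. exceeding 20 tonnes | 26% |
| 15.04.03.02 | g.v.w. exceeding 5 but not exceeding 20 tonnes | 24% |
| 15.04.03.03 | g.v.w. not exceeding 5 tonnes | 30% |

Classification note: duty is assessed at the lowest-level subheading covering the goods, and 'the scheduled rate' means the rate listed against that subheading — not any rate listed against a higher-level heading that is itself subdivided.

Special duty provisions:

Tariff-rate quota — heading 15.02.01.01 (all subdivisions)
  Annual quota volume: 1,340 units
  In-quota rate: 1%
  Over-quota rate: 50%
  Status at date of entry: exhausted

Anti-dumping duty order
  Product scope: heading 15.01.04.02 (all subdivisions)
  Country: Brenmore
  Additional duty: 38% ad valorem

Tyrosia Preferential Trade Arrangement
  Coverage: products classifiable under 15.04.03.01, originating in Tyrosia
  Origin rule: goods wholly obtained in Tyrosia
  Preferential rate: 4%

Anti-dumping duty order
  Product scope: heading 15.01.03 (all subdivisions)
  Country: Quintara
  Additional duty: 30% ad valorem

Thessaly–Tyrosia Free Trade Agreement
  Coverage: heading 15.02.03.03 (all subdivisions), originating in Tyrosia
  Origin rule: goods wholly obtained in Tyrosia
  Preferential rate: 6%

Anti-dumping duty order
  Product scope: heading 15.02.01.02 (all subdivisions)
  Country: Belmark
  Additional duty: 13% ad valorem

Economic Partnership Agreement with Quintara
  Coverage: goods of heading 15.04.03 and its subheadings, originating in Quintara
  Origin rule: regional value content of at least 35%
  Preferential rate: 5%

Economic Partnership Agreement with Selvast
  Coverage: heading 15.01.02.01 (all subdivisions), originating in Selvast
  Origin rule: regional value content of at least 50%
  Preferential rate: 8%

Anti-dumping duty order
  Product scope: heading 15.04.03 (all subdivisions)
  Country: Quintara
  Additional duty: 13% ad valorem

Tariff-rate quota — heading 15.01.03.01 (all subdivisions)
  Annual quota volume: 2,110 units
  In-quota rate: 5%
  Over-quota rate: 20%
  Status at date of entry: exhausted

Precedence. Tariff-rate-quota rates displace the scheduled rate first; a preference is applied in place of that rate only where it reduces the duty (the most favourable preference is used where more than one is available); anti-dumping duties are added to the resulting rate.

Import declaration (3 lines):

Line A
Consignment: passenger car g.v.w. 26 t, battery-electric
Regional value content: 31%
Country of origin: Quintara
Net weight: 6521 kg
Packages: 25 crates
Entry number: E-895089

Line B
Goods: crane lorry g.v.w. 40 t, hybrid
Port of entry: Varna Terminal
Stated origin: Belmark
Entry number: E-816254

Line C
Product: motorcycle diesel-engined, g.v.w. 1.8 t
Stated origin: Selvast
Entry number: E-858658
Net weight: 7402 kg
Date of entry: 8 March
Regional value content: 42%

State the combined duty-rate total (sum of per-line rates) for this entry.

94%

Line A: passenger car → 15.04; battery-electric → 15.04.03; g.v.w. 26 t → 15.04.03.01. Scheduled 26%. Quintara agreement on 15.04.03: RVC < 35%; anti-dumping (Quintara, 15.04.03): +13%; total 26% + 13% = 39%. → 39%.
Line B: crane lorry → 15.02; hybrid → 15.02.04; g.v.w. 40 t → 15.02.04.01. Scheduled 32%. No special measure applies. → 32%.
Line C: motorcycle → 15.01; diesel-engined → 15.01.03; g.v.w. 1.8 t → 15.01.03.03. Scheduled 23%. Selvast agreement on 15.01.02.01: 15.01.03.03 not covered. → 23%.
Sum: 39% + 32% + 23% = 94%.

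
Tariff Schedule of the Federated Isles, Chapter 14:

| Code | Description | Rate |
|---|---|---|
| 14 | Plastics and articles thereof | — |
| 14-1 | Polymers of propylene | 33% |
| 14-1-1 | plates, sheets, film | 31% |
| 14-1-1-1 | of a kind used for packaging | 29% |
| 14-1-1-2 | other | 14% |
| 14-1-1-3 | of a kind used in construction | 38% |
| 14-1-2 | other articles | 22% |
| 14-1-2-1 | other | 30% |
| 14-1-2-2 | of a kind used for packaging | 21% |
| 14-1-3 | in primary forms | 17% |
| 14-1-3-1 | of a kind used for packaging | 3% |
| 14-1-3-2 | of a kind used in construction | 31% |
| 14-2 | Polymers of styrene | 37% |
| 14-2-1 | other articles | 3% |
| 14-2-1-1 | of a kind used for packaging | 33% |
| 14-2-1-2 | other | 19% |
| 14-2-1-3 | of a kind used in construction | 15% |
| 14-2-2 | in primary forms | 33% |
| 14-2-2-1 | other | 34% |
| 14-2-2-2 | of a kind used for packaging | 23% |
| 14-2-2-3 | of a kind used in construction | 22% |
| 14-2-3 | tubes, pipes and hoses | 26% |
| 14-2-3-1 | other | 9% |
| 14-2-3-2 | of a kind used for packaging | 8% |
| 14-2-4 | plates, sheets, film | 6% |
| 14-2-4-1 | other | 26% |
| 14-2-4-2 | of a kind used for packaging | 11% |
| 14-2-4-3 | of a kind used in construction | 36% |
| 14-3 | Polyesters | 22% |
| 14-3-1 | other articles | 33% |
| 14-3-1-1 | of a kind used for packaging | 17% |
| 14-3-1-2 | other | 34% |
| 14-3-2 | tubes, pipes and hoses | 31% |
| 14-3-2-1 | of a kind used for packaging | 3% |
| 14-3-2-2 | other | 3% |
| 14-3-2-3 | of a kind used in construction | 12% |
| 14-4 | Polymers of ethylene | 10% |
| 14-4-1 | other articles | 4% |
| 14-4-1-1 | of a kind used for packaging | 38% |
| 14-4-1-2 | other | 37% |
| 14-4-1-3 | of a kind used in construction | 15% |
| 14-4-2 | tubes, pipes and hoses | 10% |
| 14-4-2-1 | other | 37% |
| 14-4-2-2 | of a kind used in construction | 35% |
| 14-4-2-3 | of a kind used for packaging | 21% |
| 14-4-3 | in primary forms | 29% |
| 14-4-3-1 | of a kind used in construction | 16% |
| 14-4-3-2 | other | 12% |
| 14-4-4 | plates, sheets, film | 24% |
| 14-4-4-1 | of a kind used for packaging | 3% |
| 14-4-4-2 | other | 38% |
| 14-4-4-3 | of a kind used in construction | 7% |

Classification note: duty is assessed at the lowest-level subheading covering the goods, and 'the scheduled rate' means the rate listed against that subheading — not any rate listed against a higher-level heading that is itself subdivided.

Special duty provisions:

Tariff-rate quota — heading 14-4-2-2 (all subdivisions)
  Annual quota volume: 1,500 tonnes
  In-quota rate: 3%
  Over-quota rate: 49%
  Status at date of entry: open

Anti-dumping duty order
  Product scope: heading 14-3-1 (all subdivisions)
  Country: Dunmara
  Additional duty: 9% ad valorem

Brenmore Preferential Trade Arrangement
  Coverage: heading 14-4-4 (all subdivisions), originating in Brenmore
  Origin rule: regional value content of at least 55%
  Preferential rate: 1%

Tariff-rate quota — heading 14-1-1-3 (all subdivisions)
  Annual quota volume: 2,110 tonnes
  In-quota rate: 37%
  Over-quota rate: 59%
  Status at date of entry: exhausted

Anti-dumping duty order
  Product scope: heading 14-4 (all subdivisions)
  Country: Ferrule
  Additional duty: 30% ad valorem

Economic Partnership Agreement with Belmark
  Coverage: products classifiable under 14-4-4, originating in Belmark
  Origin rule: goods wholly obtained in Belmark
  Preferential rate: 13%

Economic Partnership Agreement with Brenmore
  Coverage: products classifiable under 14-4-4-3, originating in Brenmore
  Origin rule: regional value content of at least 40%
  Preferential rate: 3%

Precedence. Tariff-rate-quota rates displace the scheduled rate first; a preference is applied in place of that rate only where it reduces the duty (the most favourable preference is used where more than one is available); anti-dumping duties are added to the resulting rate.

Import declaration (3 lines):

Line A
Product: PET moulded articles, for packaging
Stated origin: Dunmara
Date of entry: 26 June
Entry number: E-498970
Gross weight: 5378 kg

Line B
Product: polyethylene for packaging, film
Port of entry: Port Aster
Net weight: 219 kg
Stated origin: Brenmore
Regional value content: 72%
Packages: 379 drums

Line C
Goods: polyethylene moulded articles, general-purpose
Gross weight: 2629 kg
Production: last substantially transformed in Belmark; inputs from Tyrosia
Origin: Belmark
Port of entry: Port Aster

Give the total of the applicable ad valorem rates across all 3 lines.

Line A: PET → 14-3; moulded articles → 14-3-1; for packaging → 14-3-1-1. Scheduled 17%. anti-dumping (Dunmara, 14-3-1): +9%; total 17% + 9% = 26%. → 26%.
Line B: polyethylene → 14-4; film → 14-4-4; for packaging → 14-4-4-1. Scheduled 3%. Brenmore agreement on 14-4-4: RVC ≥ 55% → 1% available; Brenmore agreement on 14-4-4-3: 14-4-4-1 not covered; preferential 1%. → 1%.
Line C: polyethylene → 14-4; moulded articles → 14-4-1; general-purpose → 14-4-1-2. Scheduled 37%. Belmark agreement on 14-4-4: 14-4-1-2 not covered. → 37%.
Sum: 26% + 1% + 37% = 64%.

64%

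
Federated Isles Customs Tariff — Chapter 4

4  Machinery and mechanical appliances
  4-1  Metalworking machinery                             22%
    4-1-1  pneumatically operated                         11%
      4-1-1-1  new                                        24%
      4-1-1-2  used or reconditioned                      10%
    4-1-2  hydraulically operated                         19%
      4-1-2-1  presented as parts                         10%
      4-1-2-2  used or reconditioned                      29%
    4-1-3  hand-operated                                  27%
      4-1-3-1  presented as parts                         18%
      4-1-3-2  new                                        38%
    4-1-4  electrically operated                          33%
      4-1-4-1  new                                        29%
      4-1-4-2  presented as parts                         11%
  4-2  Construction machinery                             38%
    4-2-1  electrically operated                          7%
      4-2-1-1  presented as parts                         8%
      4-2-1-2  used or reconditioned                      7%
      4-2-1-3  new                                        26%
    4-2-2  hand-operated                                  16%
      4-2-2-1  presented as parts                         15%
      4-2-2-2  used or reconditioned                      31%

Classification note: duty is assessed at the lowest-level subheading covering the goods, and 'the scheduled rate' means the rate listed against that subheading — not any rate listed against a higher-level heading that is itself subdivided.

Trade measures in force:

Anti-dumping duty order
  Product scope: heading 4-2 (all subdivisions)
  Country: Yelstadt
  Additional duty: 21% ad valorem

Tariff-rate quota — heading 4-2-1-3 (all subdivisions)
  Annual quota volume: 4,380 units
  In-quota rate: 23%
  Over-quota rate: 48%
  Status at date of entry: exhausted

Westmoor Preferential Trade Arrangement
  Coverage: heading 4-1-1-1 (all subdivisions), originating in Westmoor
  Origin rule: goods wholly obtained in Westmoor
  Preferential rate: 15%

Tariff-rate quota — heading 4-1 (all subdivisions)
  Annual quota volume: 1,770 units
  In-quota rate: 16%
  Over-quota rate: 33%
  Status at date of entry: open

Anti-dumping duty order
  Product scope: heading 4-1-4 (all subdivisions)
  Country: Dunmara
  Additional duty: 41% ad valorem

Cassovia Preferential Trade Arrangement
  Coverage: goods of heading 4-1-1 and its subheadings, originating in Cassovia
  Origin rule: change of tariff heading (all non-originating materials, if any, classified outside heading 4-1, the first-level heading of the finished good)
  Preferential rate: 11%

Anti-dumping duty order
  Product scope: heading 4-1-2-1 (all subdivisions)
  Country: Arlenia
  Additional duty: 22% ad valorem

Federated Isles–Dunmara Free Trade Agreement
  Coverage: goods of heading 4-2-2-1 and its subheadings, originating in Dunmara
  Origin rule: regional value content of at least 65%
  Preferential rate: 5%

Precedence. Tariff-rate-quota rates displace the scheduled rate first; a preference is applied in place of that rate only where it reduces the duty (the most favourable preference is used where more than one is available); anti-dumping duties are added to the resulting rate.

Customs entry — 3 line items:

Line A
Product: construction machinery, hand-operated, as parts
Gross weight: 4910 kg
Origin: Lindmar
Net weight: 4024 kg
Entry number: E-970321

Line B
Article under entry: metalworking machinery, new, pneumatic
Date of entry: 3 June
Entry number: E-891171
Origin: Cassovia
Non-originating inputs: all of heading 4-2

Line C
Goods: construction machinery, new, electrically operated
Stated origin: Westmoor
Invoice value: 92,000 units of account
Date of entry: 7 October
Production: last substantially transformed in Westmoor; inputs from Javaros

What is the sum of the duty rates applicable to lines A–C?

Line A: construction → 4-2; hand-operated → 4-2-2; as parts → 4-2-2-1. Scheduled 15%. No special measure applies. → 15%.
Line B: metalworking → 4-1; pneumatic → 4-1-1; new → 4-1-1-1. Scheduled 24%. quota on 4-1 open → in-quota 16%; Cassovia agreement on 4-1-1: CTH met → 11% available; preferential 11%. → 11%.
Line C: construction → 4-2; electrically operated → 4-2-1; new → 4-2-1-3. Scheduled 26%. quota on 4-2-1-3 exhausted → over-quota 48%; Westmoor agreement on 4-1-1-1: 4-2-1-3 not covered. → 48%.
Sum: 15% + 11% + 48% = 74%.

74%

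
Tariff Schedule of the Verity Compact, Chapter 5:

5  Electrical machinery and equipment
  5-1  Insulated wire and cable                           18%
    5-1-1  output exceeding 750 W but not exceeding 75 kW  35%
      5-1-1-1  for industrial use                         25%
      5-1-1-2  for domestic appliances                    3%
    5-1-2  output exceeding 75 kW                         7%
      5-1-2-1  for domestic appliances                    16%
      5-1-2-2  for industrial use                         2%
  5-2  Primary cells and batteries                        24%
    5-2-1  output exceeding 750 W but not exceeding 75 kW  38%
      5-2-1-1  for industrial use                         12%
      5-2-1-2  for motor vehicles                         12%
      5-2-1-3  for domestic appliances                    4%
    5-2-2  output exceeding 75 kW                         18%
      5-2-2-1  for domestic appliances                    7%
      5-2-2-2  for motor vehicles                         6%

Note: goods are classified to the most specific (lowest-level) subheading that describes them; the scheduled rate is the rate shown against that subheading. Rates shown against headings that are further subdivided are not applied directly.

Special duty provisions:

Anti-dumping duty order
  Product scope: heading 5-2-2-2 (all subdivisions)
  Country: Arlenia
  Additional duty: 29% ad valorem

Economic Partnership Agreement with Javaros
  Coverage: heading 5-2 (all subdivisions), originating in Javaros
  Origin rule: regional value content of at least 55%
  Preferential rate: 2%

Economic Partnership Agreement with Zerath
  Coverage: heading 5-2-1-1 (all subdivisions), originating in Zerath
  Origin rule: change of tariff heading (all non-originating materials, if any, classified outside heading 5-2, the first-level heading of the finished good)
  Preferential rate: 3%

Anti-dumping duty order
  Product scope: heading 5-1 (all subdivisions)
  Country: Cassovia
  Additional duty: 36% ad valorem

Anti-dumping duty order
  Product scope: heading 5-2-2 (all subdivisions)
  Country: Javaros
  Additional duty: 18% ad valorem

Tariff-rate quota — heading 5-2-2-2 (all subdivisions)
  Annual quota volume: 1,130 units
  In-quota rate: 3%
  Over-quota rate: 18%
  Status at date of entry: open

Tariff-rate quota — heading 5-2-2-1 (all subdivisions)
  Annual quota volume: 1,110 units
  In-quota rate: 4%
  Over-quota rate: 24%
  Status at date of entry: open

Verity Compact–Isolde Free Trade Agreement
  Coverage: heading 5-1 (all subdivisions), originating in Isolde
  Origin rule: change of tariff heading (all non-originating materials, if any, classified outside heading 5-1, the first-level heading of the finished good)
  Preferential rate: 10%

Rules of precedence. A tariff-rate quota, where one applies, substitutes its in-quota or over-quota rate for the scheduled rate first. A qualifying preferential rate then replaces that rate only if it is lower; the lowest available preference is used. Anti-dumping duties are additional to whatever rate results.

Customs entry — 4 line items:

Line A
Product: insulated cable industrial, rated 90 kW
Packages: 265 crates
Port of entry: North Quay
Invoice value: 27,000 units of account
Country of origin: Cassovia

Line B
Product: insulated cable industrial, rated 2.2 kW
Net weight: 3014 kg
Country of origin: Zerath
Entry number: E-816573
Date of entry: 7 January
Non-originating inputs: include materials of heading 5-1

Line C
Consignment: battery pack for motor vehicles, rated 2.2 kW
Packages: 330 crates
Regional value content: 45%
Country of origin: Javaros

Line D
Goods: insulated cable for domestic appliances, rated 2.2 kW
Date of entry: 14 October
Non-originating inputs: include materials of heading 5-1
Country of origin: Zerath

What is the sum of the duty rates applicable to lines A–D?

Line A: insulated cable → 5-1; rated 90 kW → 5-1-2; industrial → 5-1-2-2. Scheduled 2%. anti-dumping (Cassovia, 5-1): +36%; total 2% + 36% = 38%. → 38%.
Line B: insulated cable → 5-1; rated 2.2 kW → 5-1-1; industrial → 5-1-1-1. Scheduled 25%. Zerath agreement on 5-2-1-1: 5-1-1-1 not covered. → 25%.
Line C: battery pack → 5-2; rated 2.2 kW → 5-2-1; for motor vehicles → 5-2-1-2. Scheduled 12%. Javaros agreement on 5-2: RVC < 55%. → 12%.
Line D: insulated cable → 5-1; rated 2.2 kW → 5-1-1; for domestic appliances → 5-1-1-2. Scheduled 3%. Zerath agreement on 5-2-1-1: 5-1-1-2 not covered. → 3%.
Sum: 38% + 25% + 12% + 3% = 78%.

78%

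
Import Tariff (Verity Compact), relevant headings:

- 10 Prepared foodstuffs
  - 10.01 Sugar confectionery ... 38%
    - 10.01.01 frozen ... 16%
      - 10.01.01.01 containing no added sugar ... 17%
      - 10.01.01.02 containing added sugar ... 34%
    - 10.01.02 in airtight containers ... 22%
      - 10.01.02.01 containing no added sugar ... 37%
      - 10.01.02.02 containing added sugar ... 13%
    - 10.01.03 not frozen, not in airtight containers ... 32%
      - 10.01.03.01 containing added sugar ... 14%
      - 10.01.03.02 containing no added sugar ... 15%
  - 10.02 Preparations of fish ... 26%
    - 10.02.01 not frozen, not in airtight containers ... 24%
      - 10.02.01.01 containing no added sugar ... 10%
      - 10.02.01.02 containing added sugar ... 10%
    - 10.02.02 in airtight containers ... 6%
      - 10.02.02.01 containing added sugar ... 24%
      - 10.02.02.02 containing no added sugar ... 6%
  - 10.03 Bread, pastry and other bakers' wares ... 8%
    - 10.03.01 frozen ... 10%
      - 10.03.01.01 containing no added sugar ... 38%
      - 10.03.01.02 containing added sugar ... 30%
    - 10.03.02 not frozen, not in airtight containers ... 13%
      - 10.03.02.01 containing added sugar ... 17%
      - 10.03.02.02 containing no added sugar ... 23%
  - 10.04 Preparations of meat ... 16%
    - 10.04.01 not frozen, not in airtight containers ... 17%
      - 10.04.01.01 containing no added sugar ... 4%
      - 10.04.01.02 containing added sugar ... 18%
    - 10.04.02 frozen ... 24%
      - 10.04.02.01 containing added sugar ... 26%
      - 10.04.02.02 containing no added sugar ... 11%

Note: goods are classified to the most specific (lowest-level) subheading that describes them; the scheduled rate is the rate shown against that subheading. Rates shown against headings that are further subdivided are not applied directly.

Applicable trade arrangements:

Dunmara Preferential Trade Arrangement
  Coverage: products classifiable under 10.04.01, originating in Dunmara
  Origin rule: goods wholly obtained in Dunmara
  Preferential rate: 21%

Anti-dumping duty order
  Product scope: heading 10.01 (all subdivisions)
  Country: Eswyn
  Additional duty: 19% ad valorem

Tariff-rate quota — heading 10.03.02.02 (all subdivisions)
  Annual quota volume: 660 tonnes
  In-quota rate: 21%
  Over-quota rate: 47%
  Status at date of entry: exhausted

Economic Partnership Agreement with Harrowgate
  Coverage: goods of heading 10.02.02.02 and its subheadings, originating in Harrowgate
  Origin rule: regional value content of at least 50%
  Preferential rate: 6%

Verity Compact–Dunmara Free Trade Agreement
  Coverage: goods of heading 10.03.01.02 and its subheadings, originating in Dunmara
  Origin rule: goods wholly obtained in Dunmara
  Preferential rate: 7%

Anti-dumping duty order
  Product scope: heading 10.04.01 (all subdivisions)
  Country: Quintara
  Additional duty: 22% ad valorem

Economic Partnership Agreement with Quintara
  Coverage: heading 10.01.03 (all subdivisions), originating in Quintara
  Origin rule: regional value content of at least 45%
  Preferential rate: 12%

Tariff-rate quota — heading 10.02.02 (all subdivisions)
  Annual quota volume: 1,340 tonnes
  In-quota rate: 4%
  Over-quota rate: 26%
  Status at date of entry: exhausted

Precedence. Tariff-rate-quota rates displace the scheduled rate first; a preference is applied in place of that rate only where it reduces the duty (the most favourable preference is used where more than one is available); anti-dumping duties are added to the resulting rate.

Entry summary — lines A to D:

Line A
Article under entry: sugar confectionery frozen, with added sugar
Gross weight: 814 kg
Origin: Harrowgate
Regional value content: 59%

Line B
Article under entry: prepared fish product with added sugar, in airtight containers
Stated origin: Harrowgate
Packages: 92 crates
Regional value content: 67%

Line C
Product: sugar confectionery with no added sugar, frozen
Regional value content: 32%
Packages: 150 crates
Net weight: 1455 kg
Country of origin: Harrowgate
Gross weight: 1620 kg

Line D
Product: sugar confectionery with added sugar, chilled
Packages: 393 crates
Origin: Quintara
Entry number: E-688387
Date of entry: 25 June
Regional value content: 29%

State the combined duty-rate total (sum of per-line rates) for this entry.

91%

Line A: sugar confectionery → 10.01; frozen → 10.01.01; with added sugar → 10.01.01.02. Scheduled 34%. Harrowgate agreement on 10.02.02.02: 10.01.01.02 not covered. → 34%.
Line B: prepared fish product → 10.02; in airtight containers → 10.02.02; with added sugar → 10.02.02.01. Scheduled 24%. quota on 10.02.02 exhausted → over-quota 26%; Harrowgate agreement on 10.02.02.02: 10.02.02.01 not covered. → 26%.
Line C: sugar confectionery → 10.01; frozen → 10.01.01; with no added sugar → 10.01.01.01. Scheduled 17%. Harrowgate agreement on 10.02.02.02: 10.01.01.01 not covered. → 17%.
Line D: sugar confectionery → 10.01; chilled → 10.01.03; with added sugar → 10.01.03.01. Scheduled 14%. Quintara agreement on 10.01.03: RVC < 45%. → 14%.
Sum: 34% + 26% + 17% + 14% = 91%.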